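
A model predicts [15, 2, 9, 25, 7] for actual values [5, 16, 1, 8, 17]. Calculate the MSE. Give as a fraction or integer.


MSE = (1/5) * ((5-15)^2=100 + (16-2)^2=196 + (1-9)^2=64 + (8-25)^2=289 + (17-7)^2=100). Sum = 749. MSE = 749/5.

749/5


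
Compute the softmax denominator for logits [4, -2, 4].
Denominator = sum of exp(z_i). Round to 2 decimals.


Denom = e^4=54.5982 + e^-2=0.1353 + e^4=54.5982. Sum = 109.3317, which rounds to 109.33.

109.33


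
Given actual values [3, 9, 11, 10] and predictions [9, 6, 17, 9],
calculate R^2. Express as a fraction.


Mean(y) = 33/4. SS_res = 82. SS_tot = 155/4. R^2 = 1 - 82/(155/4) = -173/155.

-173/155


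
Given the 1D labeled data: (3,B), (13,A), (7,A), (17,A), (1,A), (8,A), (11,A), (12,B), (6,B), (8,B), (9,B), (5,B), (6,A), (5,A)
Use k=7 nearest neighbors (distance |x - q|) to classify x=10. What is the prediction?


Distances: |3-10|=7, |13-10|=3, |7-10|=3, |17-10|=7, |1-10|=9, |8-10|=2, |11-10|=1, |12-10|=2, |6-10|=4, |8-10|=2, |9-10|=1, |5-10|=5, |6-10|=4, |5-10|=5. 7 nearest: (11,A), (9,B), (8,A), (12,B), (8,B), (13,A), (7,A). Counts: {'A': 4, 'B': 3}. Majority class: A.

A


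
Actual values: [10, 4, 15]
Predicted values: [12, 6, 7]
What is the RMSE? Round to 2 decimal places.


MSE = 24.0000. RMSE = sqrt(24.0000) = 4.90.

4.90


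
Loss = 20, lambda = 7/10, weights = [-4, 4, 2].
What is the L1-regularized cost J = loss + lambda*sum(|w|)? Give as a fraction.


L1 norm = sum(|w|) = 10. J = 20 + 7/10 * 10 = 27.

27


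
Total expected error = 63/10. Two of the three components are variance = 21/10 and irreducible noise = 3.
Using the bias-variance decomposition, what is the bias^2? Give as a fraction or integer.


Total error = bias^2 + variance + irreducible noise. So bias^2 = 63/10 - 21/10 - 3 = 6/5.

6/5


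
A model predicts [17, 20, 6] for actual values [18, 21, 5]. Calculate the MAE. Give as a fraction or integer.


MAE = (1/3) * (|18-17|=1 + |21-20|=1 + |5-6|=1). Sum = 3. MAE = 1.

1


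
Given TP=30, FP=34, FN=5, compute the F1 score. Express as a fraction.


Precision = 30/64 = 15/32. Recall = 30/35 = 6/7. F1 = 2*P*R/(P+R) = 20/33.

20/33


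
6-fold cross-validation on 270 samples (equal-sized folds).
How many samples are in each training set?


Each validation fold has 270/6 = 45 samples. Training set = 270 - 45 = 225.

225


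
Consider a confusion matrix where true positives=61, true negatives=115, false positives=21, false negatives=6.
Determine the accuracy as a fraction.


Accuracy = (TP + TN) / (TP + TN + FP + FN) = (61 + 115) / 203 = 176/203.

176/203


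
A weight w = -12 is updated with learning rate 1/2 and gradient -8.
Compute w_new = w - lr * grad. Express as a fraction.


w_new = -12 - 1/2 * -8 = -12 - -4 = -8.

-8


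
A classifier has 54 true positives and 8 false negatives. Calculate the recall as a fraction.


Recall = TP / (TP + FN) = 54 / 62 = 27/31.

27/31


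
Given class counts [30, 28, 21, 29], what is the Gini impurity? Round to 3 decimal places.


Total = 108. Proportions: 30/108, 28/108, 21/108, 29/108. sum(p_i^2) = 0.2543. Gini = 1 - 0.2543 = 0.7457, which rounds to 0.746.

0.746


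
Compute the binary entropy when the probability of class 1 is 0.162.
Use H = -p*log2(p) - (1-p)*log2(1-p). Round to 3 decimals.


H = -0.162*log2(0.162) - 0.838*log2(0.838) = 0.639.

0.639


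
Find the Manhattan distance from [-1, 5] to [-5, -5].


d = sum of absolute differences: |-1--5|=4 + |5--5|=10 = 14.

14


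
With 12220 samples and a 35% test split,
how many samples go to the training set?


Test set = 12220 * 35% = 4277. Training set = 12220 - 4277 = 7943.

7943


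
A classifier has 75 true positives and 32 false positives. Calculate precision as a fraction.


Precision = TP / (TP + FP) = 75 / 107 = 75/107.

75/107


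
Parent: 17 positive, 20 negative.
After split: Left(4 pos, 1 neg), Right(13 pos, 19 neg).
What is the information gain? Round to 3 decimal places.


H(parent) = 0.9953. H(left) = 0.7219, H(right) = 0.9745. Weighted = (5/37)*0.7219 + (32/37)*0.9745 = 0.9404. IG = 0.9953 - 0.9404 = 0.0549, which rounds to 0.055.

0.055


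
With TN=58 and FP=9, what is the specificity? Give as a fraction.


Specificity = TN / (TN + FP) = 58 / 67 = 58/67.

58/67


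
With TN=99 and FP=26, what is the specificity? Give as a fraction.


Specificity = TN / (TN + FP) = 99 / 125 = 99/125.

99/125


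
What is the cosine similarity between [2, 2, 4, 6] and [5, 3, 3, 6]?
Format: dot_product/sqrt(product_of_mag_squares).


dot = 64. |a|^2 = 60, |b|^2 = 79. cos = 64/sqrt(4740).

64/sqrt(4740)


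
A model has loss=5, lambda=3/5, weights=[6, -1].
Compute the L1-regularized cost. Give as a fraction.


L1 norm = sum(|w|) = 7. J = 5 + 3/5 * 7 = 46/5.

46/5


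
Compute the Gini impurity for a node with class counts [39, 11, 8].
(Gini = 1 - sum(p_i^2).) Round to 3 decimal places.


Total = 58. Proportions: 39/58, 11/58, 8/58. sum(p_i^2) = 0.5071. Gini = 1 - 0.5071 = 0.4929, which rounds to 0.493.

0.493


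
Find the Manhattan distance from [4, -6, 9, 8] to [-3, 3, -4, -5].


d = sum of absolute differences: |4--3|=7 + |-6-3|=9 + |9--4|=13 + |8--5|=13 = 42.

42


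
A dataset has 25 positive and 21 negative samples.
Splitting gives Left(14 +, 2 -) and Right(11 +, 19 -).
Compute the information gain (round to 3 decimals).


H(parent) = 0.9945. H(left) = 0.5436, H(right) = 0.9481. Weighted = (16/46)*0.5436 + (30/46)*0.9481 = 0.8074. IG = 0.9945 - 0.8074 = 0.1871, which rounds to 0.187.

0.187


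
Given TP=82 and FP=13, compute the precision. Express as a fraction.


Precision = TP / (TP + FP) = 82 / 95 = 82/95.

82/95


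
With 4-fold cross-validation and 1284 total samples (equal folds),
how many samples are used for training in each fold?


Each validation fold has 1284/4 = 321 samples. Training set = 1284 - 321 = 963.

963


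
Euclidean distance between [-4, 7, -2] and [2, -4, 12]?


d = sqrt(sum of squared differences). (-4-2)^2=36, (7--4)^2=121, (-2-12)^2=196. Sum = 353.

sqrt(353)


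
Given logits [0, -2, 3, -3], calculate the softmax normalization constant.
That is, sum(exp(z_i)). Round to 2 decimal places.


Denom = e^0=1.0000 + e^-2=0.1353 + e^3=20.0855 + e^-3=0.0498. Sum = 21.2706, which rounds to 21.27.

21.27


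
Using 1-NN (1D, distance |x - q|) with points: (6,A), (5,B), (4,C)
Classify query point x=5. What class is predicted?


Distances: |6-5|=1, |5-5|=0, |4-5|=1. 1 nearest: (5,B). Counts: {'B': 1}. Majority class: B.

B


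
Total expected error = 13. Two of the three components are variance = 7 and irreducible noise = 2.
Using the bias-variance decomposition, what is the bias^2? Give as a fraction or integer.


Total error = bias^2 + variance + irreducible noise. So bias^2 = 13 - 7 - 2 = 4.

4


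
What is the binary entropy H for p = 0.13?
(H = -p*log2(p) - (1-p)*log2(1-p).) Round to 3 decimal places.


H = -0.13*log2(0.13) - 0.87*log2(0.87) = 0.557.

0.557


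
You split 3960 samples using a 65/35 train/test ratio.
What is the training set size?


Test set = 3960 * 35% = 1386. Training set = 3960 - 1386 = 2574.

2574


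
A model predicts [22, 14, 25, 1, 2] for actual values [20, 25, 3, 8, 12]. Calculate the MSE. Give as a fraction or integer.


MSE = (1/5) * ((20-22)^2=4 + (25-14)^2=121 + (3-25)^2=484 + (8-1)^2=49 + (12-2)^2=100). Sum = 758. MSE = 758/5.

758/5


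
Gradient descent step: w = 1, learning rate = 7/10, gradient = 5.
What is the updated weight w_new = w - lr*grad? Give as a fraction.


w_new = 1 - 7/10 * 5 = 1 - 7/2 = -5/2.

-5/2


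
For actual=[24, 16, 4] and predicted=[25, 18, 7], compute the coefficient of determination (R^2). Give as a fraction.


Mean(y) = 44/3. SS_res = 14. SS_tot = 608/3. R^2 = 1 - 14/(608/3) = 283/304.

283/304


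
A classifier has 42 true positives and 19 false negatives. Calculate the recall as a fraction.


Recall = TP / (TP + FN) = 42 / 61 = 42/61.

42/61


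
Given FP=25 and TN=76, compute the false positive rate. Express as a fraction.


FPR = FP / (FP + TN) = 25 / 101 = 25/101.

25/101


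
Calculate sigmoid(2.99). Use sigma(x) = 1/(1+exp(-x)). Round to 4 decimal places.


sigma(2.99) = 1/(1+e^(-2.99)) = 1/(1+0.050287) = 1/1.050287 = 0.9521.

0.9521


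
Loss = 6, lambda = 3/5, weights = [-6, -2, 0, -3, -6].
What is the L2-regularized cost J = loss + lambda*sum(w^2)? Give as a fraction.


L2 sq norm = sum(w^2) = 85. J = 6 + 3/5 * 85 = 57.

57


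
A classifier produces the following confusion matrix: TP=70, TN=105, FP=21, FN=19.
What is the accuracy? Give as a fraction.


Accuracy = (TP + TN) / (TP + TN + FP + FN) = (70 + 105) / 215 = 35/43.

35/43


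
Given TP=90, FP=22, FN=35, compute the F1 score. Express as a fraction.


Precision = 90/112 = 45/56. Recall = 90/125 = 18/25. F1 = 2*P*R/(P+R) = 60/79.

60/79


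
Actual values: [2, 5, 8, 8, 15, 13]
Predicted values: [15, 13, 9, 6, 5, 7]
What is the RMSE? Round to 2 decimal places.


MSE = 62.3333. RMSE = sqrt(62.3333) = 7.90.

7.90


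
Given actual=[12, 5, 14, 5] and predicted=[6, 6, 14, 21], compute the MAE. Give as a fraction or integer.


MAE = (1/4) * (|12-6|=6 + |5-6|=1 + |14-14|=0 + |5-21|=16). Sum = 23. MAE = 23/4.

23/4


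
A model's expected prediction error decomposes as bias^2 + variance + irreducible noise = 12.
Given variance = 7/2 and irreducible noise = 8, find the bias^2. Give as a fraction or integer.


Total error = bias^2 + variance + irreducible noise. So bias^2 = 12 - 7/2 - 8 = 1/2.

1/2


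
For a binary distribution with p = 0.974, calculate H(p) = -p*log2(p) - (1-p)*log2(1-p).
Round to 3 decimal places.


H = -0.974*log2(0.974) - 0.026*log2(0.026) = 0.174.

0.174


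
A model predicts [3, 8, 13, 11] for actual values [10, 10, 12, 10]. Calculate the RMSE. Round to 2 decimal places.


MSE = 13.7500. RMSE = sqrt(13.7500) = 3.71.

3.71


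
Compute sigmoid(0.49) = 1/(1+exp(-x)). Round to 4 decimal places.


sigma(0.49) = 1/(1+e^(-0.49)) = 1/(1+0.612626) = 1/1.612626 = 0.6201.

0.6201


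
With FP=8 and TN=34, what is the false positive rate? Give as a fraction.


FPR = FP / (FP + TN) = 8 / 42 = 4/21.

4/21


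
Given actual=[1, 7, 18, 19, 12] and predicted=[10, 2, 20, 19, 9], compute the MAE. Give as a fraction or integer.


MAE = (1/5) * (|1-10|=9 + |7-2|=5 + |18-20|=2 + |19-19|=0 + |12-9|=3). Sum = 19. MAE = 19/5.

19/5


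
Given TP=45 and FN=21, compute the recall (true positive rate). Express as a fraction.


Recall = TP / (TP + FN) = 45 / 66 = 15/22.

15/22


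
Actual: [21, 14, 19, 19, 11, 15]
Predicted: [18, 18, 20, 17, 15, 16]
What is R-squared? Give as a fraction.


Mean(y) = 33/2. SS_res = 47. SS_tot = 143/2. R^2 = 1 - 47/(143/2) = 49/143.

49/143


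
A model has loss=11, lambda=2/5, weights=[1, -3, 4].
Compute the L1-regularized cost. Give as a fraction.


L1 norm = sum(|w|) = 8. J = 11 + 2/5 * 8 = 71/5.

71/5


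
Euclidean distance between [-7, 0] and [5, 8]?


d = sqrt(sum of squared differences). (-7-5)^2=144, (0-8)^2=64. Sum = 208.

sqrt(208)


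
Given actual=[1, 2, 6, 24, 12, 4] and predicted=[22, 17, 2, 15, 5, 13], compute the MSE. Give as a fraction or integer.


MSE = (1/6) * ((1-22)^2=441 + (2-17)^2=225 + (6-2)^2=16 + (24-15)^2=81 + (12-5)^2=49 + (4-13)^2=81). Sum = 893. MSE = 893/6.

893/6


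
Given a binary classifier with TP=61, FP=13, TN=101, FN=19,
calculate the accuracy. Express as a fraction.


Accuracy = (TP + TN) / (TP + TN + FP + FN) = (61 + 101) / 194 = 81/97.

81/97


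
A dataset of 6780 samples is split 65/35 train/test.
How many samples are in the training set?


Test set = 6780 * 35% = 2373. Training set = 6780 - 2373 = 4407.

4407


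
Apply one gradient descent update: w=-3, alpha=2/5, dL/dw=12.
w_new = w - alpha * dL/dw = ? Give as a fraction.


w_new = -3 - 2/5 * 12 = -3 - 24/5 = -39/5.

-39/5


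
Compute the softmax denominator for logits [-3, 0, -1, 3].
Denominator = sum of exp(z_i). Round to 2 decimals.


Denom = e^-3=0.0498 + e^0=1.0000 + e^-1=0.3679 + e^3=20.0855. Sum = 21.5032, which rounds to 21.50.

21.50


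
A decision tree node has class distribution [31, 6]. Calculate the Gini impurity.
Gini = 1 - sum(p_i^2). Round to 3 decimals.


Total = 37. Proportions: 31/37, 6/37. sum(p_i^2) = 0.7283. Gini = 1 - 0.7283 = 0.2717, which rounds to 0.272.

0.272


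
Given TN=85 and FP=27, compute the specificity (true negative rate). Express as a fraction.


Specificity = TN / (TN + FP) = 85 / 112 = 85/112.

85/112


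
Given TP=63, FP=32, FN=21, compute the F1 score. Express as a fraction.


Precision = 63/95 = 63/95. Recall = 63/84 = 3/4. F1 = 2*P*R/(P+R) = 126/179.

126/179


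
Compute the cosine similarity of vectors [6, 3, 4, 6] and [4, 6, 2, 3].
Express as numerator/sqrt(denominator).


dot = 68. |a|^2 = 97, |b|^2 = 65. cos = 68/sqrt(6305).

68/sqrt(6305)


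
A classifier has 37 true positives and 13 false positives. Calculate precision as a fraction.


Precision = TP / (TP + FP) = 37 / 50 = 37/50.

37/50


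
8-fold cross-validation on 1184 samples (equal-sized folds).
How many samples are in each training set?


Each validation fold has 1184/8 = 148 samples. Training set = 1184 - 148 = 1036.

1036


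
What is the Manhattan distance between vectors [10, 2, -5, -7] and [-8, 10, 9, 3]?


d = sum of absolute differences: |10--8|=18 + |2-10|=8 + |-5-9|=14 + |-7-3|=10 = 50.

50


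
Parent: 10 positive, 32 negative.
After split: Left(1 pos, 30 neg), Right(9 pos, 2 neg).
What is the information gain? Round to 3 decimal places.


H(parent) = 0.7919. H(left) = 0.2056, H(right) = 0.6840. Weighted = (31/42)*0.2056 + (11/42)*0.6840 = 0.3309. IG = 0.7919 - 0.3309 = 0.4610, which rounds to 0.461.

0.461


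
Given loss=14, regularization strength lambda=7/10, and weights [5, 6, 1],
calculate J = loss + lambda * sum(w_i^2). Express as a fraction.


L2 sq norm = sum(w^2) = 62. J = 14 + 7/10 * 62 = 287/5.

287/5


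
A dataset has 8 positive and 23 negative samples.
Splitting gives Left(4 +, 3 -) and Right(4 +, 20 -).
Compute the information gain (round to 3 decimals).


H(parent) = 0.8238. H(left) = 0.9852, H(right) = 0.6500. Weighted = (7/31)*0.9852 + (24/31)*0.6500 = 0.7257. IG = 0.8238 - 0.7257 = 0.0981, which rounds to 0.098.

0.098


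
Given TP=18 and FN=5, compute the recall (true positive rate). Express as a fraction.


Recall = TP / (TP + FN) = 18 / 23 = 18/23.

18/23


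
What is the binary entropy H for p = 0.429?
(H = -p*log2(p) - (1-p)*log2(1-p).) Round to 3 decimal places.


H = -0.429*log2(0.429) - 0.571*log2(0.571) = 0.985.

0.985


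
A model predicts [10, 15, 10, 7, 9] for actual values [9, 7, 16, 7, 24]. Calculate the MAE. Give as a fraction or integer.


MAE = (1/5) * (|9-10|=1 + |7-15|=8 + |16-10|=6 + |7-7|=0 + |24-9|=15). Sum = 30. MAE = 6.

6


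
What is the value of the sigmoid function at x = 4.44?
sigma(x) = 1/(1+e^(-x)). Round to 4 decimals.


sigma(4.44) = 1/(1+e^(-4.44)) = 1/(1+0.011796) = 1/1.011796 = 0.9883.

0.9883


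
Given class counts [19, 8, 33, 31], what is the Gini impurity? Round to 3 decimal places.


Total = 91. Proportions: 19/91, 8/91, 33/91, 31/91. sum(p_i^2) = 0.2989. Gini = 1 - 0.2989 = 0.7011, which rounds to 0.701.

0.701


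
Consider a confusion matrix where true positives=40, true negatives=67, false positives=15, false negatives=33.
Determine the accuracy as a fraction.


Accuracy = (TP + TN) / (TP + TN + FP + FN) = (40 + 67) / 155 = 107/155.

107/155


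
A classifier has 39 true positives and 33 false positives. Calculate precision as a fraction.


Precision = TP / (TP + FP) = 39 / 72 = 13/24.

13/24


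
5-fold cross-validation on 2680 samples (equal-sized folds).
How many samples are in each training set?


Each validation fold has 2680/5 = 536 samples. Training set = 2680 - 536 = 2144.

2144


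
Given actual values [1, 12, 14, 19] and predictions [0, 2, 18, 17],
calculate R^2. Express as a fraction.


Mean(y) = 23/2. SS_res = 121. SS_tot = 173. R^2 = 1 - 121/(173) = 52/173.

52/173


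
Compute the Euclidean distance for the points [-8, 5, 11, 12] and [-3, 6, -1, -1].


d = sqrt(sum of squared differences). (-8--3)^2=25, (5-6)^2=1, (11--1)^2=144, (12--1)^2=169. Sum = 339.

sqrt(339)


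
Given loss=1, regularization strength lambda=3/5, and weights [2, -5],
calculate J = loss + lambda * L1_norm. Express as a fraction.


L1 norm = sum(|w|) = 7. J = 1 + 3/5 * 7 = 26/5.

26/5


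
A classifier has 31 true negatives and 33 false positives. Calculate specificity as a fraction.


Specificity = TN / (TN + FP) = 31 / 64 = 31/64.

31/64


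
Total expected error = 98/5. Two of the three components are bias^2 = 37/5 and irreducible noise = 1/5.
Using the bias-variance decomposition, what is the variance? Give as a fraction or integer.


Total error = bias^2 + variance + irreducible noise. So variance = 98/5 - 37/5 - 1/5 = 12.

12


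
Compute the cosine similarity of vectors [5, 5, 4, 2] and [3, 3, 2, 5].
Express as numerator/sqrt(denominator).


dot = 48. |a|^2 = 70, |b|^2 = 47. cos = 48/sqrt(3290).

48/sqrt(3290)


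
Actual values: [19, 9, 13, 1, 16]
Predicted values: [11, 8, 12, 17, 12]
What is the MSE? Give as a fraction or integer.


MSE = (1/5) * ((19-11)^2=64 + (9-8)^2=1 + (13-12)^2=1 + (1-17)^2=256 + (16-12)^2=16). Sum = 338. MSE = 338/5.

338/5


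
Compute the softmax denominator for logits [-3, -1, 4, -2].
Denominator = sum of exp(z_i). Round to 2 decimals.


Denom = e^-3=0.0498 + e^-1=0.3679 + e^4=54.5982 + e^-2=0.1353. Sum = 55.1512, which rounds to 55.15.

55.15


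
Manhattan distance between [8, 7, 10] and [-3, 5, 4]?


d = sum of absolute differences: |8--3|=11 + |7-5|=2 + |10-4|=6 = 19.

19


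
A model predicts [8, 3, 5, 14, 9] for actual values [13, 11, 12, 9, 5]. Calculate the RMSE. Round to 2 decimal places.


MSE = 35.8000. RMSE = sqrt(35.8000) = 5.98.

5.98


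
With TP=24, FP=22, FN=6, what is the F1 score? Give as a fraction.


Precision = 24/46 = 12/23. Recall = 24/30 = 4/5. F1 = 2*P*R/(P+R) = 12/19.

12/19


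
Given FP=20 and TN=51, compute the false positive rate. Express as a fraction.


FPR = FP / (FP + TN) = 20 / 71 = 20/71.

20/71


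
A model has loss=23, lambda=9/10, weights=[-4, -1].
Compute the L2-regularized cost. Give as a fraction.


L2 sq norm = sum(w^2) = 17. J = 23 + 9/10 * 17 = 383/10.

383/10


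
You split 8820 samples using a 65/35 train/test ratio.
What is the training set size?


Test set = 8820 * 35% = 3087. Training set = 8820 - 3087 = 5733.

5733


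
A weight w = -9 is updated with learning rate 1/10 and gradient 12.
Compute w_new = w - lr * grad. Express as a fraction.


w_new = -9 - 1/10 * 12 = -9 - 6/5 = -51/5.

-51/5


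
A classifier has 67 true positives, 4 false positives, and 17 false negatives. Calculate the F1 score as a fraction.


Precision = 67/71 = 67/71. Recall = 67/84 = 67/84. F1 = 2*P*R/(P+R) = 134/155.

134/155


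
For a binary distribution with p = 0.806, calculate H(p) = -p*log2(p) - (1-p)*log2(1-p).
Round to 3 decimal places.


H = -0.806*log2(0.806) - 0.194*log2(0.194) = 0.710.

0.710


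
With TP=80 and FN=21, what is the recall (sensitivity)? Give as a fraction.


Recall = TP / (TP + FN) = 80 / 101 = 80/101.

80/101


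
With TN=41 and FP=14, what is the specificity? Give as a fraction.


Specificity = TN / (TN + FP) = 41 / 55 = 41/55.

41/55


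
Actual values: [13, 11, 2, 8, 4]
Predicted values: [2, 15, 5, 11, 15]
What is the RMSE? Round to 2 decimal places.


MSE = 55.2000. RMSE = sqrt(55.2000) = 7.43.

7.43


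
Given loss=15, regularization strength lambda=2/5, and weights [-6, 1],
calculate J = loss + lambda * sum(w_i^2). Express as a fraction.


L2 sq norm = sum(w^2) = 37. J = 15 + 2/5 * 37 = 149/5.

149/5


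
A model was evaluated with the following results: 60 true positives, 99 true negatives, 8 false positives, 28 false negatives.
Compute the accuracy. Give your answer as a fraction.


Accuracy = (TP + TN) / (TP + TN + FP + FN) = (60 + 99) / 195 = 53/65.

53/65


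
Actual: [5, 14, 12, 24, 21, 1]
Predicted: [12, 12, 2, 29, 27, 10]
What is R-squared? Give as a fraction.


Mean(y) = 77/6. SS_res = 295. SS_tot = 2369/6. R^2 = 1 - 295/(2369/6) = 599/2369.

599/2369


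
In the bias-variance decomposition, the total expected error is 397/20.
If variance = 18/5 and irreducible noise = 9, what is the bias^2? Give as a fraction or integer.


Total error = bias^2 + variance + irreducible noise. So bias^2 = 397/20 - 18/5 - 9 = 29/4.

29/4


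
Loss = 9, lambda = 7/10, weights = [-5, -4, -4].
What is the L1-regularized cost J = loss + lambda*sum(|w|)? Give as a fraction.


L1 norm = sum(|w|) = 13. J = 9 + 7/10 * 13 = 181/10.

181/10


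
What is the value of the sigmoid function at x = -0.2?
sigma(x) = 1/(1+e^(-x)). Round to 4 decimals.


sigma(-0.2) = 1/(1+e^(0.2)) = 1/(1+1.221403) = 1/2.221403 = 0.4502.

0.4502


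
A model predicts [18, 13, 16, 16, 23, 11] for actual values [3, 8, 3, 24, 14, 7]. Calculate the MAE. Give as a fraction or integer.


MAE = (1/6) * (|3-18|=15 + |8-13|=5 + |3-16|=13 + |24-16|=8 + |14-23|=9 + |7-11|=4). Sum = 54. MAE = 9.

9


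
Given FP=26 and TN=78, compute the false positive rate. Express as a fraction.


FPR = FP / (FP + TN) = 26 / 104 = 1/4.

1/4


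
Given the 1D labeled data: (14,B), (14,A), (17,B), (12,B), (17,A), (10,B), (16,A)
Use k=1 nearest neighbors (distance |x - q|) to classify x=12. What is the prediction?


Distances: |14-12|=2, |14-12|=2, |17-12|=5, |12-12|=0, |17-12|=5, |10-12|=2, |16-12|=4. 1 nearest: (12,B). Counts: {'B': 1}. Majority class: B.

B


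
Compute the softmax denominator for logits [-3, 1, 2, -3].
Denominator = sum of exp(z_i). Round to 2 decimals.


Denom = e^-3=0.0498 + e^1=2.7183 + e^2=7.3891 + e^-3=0.0498. Sum = 10.2070, which rounds to 10.21.

10.21


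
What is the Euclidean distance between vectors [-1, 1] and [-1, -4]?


d = sqrt(sum of squared differences). (-1--1)^2=0, (1--4)^2=25. Sum = 25.

5


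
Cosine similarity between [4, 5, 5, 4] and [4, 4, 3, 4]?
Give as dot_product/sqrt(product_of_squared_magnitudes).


dot = 67. |a|^2 = 82, |b|^2 = 57. cos = 67/sqrt(4674).

67/sqrt(4674)


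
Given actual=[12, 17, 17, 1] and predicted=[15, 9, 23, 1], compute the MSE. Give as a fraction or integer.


MSE = (1/4) * ((12-15)^2=9 + (17-9)^2=64 + (17-23)^2=36 + (1-1)^2=0). Sum = 109. MSE = 109/4.

109/4


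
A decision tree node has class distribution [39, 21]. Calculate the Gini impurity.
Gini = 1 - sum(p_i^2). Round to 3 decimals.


Total = 60. Proportions: 39/60, 21/60. sum(p_i^2) = 0.5450. Gini = 1 - 0.5450 = 0.4550, which rounds to 0.455.

0.455


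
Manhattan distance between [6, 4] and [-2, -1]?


d = sum of absolute differences: |6--2|=8 + |4--1|=5 = 13.

13


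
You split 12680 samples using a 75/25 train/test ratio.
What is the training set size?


Test set = 12680 * 25% = 3170. Training set = 12680 - 3170 = 9510.

9510


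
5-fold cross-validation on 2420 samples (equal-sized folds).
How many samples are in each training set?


Each validation fold has 2420/5 = 484 samples. Training set = 2420 - 484 = 1936.

1936


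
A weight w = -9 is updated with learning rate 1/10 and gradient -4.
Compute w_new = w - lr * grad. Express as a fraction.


w_new = -9 - 1/10 * -4 = -9 - -2/5 = -43/5.

-43/5


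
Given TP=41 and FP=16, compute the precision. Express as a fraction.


Precision = TP / (TP + FP) = 41 / 57 = 41/57.

41/57


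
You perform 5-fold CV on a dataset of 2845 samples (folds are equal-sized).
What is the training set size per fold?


Each validation fold has 2845/5 = 569 samples. Training set = 2845 - 569 = 2276.

2276


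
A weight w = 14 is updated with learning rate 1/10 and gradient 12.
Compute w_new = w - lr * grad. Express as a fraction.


w_new = 14 - 1/10 * 12 = 14 - 6/5 = 64/5.

64/5


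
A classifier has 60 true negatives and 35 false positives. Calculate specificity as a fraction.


Specificity = TN / (TN + FP) = 60 / 95 = 12/19.

12/19


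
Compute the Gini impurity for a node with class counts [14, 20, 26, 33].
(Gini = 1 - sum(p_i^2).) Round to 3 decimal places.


Total = 93. Proportions: 14/93, 20/93, 26/93, 33/93. sum(p_i^2) = 0.2730. Gini = 1 - 0.2730 = 0.7270, which rounds to 0.727.

0.727


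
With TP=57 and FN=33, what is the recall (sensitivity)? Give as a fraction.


Recall = TP / (TP + FN) = 57 / 90 = 19/30.

19/30


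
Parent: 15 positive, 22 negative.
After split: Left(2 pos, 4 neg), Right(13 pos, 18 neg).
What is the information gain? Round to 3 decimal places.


H(parent) = 0.9740. H(left) = 0.9183, H(right) = 0.9812. Weighted = (6/37)*0.9183 + (31/37)*0.9812 = 0.9710. IG = 0.9740 - 0.9710 = 0.0030, which rounds to 0.003.

0.003


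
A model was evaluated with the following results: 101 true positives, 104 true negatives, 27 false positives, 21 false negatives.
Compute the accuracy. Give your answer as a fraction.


Accuracy = (TP + TN) / (TP + TN + FP + FN) = (101 + 104) / 253 = 205/253.

205/253


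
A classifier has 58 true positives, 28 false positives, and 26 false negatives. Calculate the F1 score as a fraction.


Precision = 58/86 = 29/43. Recall = 58/84 = 29/42. F1 = 2*P*R/(P+R) = 58/85.

58/85


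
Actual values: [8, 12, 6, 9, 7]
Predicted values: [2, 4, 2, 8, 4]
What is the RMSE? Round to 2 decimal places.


MSE = 25.2000. RMSE = sqrt(25.2000) = 5.02.

5.02


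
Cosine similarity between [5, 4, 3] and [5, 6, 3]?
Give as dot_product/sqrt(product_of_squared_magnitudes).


dot = 58. |a|^2 = 50, |b|^2 = 70. cos = 58/sqrt(3500).

58/sqrt(3500)


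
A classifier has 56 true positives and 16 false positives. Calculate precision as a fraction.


Precision = TP / (TP + FP) = 56 / 72 = 7/9.

7/9


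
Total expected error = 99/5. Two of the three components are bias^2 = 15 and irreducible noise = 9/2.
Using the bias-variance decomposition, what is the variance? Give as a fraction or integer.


Total error = bias^2 + variance + irreducible noise. So variance = 99/5 - 15 - 9/2 = 3/10.

3/10


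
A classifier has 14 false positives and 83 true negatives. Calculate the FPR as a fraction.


FPR = FP / (FP + TN) = 14 / 97 = 14/97.

14/97


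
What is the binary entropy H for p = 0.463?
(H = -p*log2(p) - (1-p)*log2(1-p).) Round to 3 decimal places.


H = -0.463*log2(0.463) - 0.537*log2(0.537) = 0.996.

0.996


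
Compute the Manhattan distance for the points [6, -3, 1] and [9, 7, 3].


d = sum of absolute differences: |6-9|=3 + |-3-7|=10 + |1-3|=2 = 15.

15


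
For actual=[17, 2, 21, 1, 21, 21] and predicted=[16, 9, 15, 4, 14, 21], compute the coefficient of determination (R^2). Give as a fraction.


Mean(y) = 83/6. SS_res = 144. SS_tot = 2813/6. R^2 = 1 - 144/(2813/6) = 1949/2813.

1949/2813


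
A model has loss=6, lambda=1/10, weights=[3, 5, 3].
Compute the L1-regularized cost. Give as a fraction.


L1 norm = sum(|w|) = 11. J = 6 + 1/10 * 11 = 71/10.

71/10


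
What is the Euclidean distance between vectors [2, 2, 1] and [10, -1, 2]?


d = sqrt(sum of squared differences). (2-10)^2=64, (2--1)^2=9, (1-2)^2=1. Sum = 74.

sqrt(74)


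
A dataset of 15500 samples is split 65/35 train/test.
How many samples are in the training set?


Test set = 15500 * 35% = 5425. Training set = 15500 - 5425 = 10075.

10075


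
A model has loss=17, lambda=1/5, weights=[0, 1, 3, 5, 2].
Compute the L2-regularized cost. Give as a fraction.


L2 sq norm = sum(w^2) = 39. J = 17 + 1/5 * 39 = 124/5.

124/5


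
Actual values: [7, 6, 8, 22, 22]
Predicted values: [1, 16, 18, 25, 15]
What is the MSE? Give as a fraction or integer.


MSE = (1/5) * ((7-1)^2=36 + (6-16)^2=100 + (8-18)^2=100 + (22-25)^2=9 + (22-15)^2=49). Sum = 294. MSE = 294/5.

294/5


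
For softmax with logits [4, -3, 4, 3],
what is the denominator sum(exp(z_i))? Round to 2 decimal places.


Denom = e^4=54.5982 + e^-3=0.0498 + e^4=54.5982 + e^3=20.0855. Sum = 129.3317, which rounds to 129.33.

129.33


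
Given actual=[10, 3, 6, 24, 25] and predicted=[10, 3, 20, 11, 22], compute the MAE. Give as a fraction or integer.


MAE = (1/5) * (|10-10|=0 + |3-3|=0 + |6-20|=14 + |24-11|=13 + |25-22|=3). Sum = 30. MAE = 6.

6


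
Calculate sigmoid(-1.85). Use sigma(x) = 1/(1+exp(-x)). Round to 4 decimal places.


sigma(-1.85) = 1/(1+e^(1.85)) = 1/(1+6.359820) = 1/7.359820 = 0.1359.

0.1359


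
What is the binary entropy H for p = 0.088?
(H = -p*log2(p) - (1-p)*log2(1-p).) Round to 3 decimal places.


H = -0.088*log2(0.088) - 0.912*log2(0.912) = 0.430.

0.430


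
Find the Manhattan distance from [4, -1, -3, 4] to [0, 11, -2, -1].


d = sum of absolute differences: |4-0|=4 + |-1-11|=12 + |-3--2|=1 + |4--1|=5 = 22.

22


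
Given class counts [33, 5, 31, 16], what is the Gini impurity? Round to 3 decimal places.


Total = 85. Proportions: 33/85, 5/85, 31/85, 16/85. sum(p_i^2) = 0.3226. Gini = 1 - 0.3226 = 0.6774, which rounds to 0.677.

0.677


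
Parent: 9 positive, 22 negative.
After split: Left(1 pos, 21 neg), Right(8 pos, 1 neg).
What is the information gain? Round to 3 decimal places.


H(parent) = 0.8691. H(left) = 0.2668, H(right) = 0.5033. Weighted = (22/31)*0.2668 + (9/31)*0.5033 = 0.3355. IG = 0.8691 - 0.3355 = 0.5336, which rounds to 0.534.

0.534


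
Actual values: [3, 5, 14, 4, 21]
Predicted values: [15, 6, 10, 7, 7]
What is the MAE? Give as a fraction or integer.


MAE = (1/5) * (|3-15|=12 + |5-6|=1 + |14-10|=4 + |4-7|=3 + |21-7|=14). Sum = 34. MAE = 34/5.

34/5


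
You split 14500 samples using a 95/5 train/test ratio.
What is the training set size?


Test set = 14500 * 5% = 725. Training set = 14500 - 725 = 13775.

13775


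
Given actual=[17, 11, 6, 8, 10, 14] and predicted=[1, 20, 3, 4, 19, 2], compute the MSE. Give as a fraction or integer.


MSE = (1/6) * ((17-1)^2=256 + (11-20)^2=81 + (6-3)^2=9 + (8-4)^2=16 + (10-19)^2=81 + (14-2)^2=144). Sum = 587. MSE = 587/6.

587/6


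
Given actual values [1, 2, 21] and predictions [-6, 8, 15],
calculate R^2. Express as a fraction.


Mean(y) = 8. SS_res = 121. SS_tot = 254. R^2 = 1 - 121/(254) = 133/254.

133/254


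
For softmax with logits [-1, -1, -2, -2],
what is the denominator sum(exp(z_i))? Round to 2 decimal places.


Denom = e^-1=0.3679 + e^-1=0.3679 + e^-2=0.1353 + e^-2=0.1353. Sum = 1.0064, which rounds to 1.01.

1.01


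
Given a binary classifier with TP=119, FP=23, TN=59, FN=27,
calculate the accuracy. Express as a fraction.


Accuracy = (TP + TN) / (TP + TN + FP + FN) = (119 + 59) / 228 = 89/114.

89/114


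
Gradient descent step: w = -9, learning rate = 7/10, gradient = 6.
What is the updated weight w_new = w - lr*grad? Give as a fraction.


w_new = -9 - 7/10 * 6 = -9 - 21/5 = -66/5.

-66/5


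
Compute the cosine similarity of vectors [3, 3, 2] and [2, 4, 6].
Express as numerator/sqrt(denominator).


dot = 30. |a|^2 = 22, |b|^2 = 56. cos = 30/sqrt(1232).

30/sqrt(1232)


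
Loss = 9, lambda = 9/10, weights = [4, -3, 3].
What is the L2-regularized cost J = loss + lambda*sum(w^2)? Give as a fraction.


L2 sq norm = sum(w^2) = 34. J = 9 + 9/10 * 34 = 198/5.

198/5


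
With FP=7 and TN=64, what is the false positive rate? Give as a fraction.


FPR = FP / (FP + TN) = 7 / 71 = 7/71.

7/71


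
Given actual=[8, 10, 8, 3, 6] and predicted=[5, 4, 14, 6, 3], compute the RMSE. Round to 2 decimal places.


MSE = 19.8000. RMSE = sqrt(19.8000) = 4.45.

4.45


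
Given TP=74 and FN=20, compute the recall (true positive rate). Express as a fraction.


Recall = TP / (TP + FN) = 74 / 94 = 37/47.

37/47


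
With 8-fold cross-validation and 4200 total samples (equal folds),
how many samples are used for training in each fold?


Each validation fold has 4200/8 = 525 samples. Training set = 4200 - 525 = 3675.

3675


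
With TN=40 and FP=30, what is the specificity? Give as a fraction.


Specificity = TN / (TN + FP) = 40 / 70 = 4/7.

4/7


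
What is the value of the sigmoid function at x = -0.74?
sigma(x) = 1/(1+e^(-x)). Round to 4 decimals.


sigma(-0.74) = 1/(1+e^(0.74)) = 1/(1+2.095936) = 1/3.095936 = 0.3230.

0.3230


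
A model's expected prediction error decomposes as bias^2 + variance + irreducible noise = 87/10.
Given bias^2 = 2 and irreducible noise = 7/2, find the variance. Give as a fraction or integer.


Total error = bias^2 + variance + irreducible noise. So variance = 87/10 - 2 - 7/2 = 16/5.

16/5


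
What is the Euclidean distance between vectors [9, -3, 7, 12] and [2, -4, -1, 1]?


d = sqrt(sum of squared differences). (9-2)^2=49, (-3--4)^2=1, (7--1)^2=64, (12-1)^2=121. Sum = 235.

sqrt(235)


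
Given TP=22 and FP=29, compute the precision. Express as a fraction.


Precision = TP / (TP + FP) = 22 / 51 = 22/51.

22/51


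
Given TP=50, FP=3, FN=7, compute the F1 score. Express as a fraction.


Precision = 50/53 = 50/53. Recall = 50/57 = 50/57. F1 = 2*P*R/(P+R) = 10/11.

10/11


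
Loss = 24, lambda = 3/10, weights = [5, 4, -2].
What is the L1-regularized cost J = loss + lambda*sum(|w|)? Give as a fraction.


L1 norm = sum(|w|) = 11. J = 24 + 3/10 * 11 = 273/10.

273/10


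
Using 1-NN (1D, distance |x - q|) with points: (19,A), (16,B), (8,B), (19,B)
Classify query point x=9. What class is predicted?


Distances: |19-9|=10, |16-9|=7, |8-9|=1, |19-9|=10. 1 nearest: (8,B). Counts: {'B': 1}. Majority class: B.

B


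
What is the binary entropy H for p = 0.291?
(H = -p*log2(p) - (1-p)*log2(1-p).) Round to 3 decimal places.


H = -0.291*log2(0.291) - 0.709*log2(0.709) = 0.870.

0.870


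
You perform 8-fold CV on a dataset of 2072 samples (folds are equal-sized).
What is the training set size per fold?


Each validation fold has 2072/8 = 259 samples. Training set = 2072 - 259 = 1813.

1813


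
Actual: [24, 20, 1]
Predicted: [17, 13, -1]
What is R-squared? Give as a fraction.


Mean(y) = 15. SS_res = 102. SS_tot = 302. R^2 = 1 - 102/(302) = 100/151.

100/151


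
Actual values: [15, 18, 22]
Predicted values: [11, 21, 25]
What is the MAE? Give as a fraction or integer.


MAE = (1/3) * (|15-11|=4 + |18-21|=3 + |22-25|=3). Sum = 10. MAE = 10/3.

10/3


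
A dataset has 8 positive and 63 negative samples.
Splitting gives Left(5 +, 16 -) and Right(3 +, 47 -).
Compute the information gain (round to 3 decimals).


H(parent) = 0.5079. H(left) = 0.7919, H(right) = 0.3274. Weighted = (21/71)*0.7919 + (50/71)*0.3274 = 0.4648. IG = 0.5079 - 0.4648 = 0.0431, which rounds to 0.043.

0.043


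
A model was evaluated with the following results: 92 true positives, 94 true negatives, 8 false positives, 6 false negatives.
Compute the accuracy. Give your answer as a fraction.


Accuracy = (TP + TN) / (TP + TN + FP + FN) = (92 + 94) / 200 = 93/100.

93/100


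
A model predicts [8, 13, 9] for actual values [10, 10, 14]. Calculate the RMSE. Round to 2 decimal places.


MSE = 12.6667. RMSE = sqrt(12.6667) = 3.56.

3.56


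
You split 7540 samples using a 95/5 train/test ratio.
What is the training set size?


Test set = 7540 * 5% = 377. Training set = 7540 - 377 = 7163.

7163


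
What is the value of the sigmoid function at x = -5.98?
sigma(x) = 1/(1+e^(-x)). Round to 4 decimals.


sigma(-5.98) = 1/(1+e^(5.98)) = 1/(1+395.440368) = 1/396.440368 = 0.0025.

0.0025


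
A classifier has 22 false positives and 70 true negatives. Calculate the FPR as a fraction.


FPR = FP / (FP + TN) = 22 / 92 = 11/46.

11/46


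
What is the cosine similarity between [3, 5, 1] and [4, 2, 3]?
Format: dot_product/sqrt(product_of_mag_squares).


dot = 25. |a|^2 = 35, |b|^2 = 29. cos = 25/sqrt(1015).

25/sqrt(1015)


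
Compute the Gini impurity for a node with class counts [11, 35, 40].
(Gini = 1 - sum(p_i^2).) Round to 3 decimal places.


Total = 86. Proportions: 11/86, 35/86, 40/86. sum(p_i^2) = 0.3983. Gini = 1 - 0.3983 = 0.6017, which rounds to 0.602.

0.602


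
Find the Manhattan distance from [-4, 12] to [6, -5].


d = sum of absolute differences: |-4-6|=10 + |12--5|=17 = 27.

27


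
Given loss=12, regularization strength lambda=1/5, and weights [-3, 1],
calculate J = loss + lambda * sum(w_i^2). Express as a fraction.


L2 sq norm = sum(w^2) = 10. J = 12 + 1/5 * 10 = 14.

14


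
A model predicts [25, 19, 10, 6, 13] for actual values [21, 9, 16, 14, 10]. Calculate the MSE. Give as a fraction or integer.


MSE = (1/5) * ((21-25)^2=16 + (9-19)^2=100 + (16-10)^2=36 + (14-6)^2=64 + (10-13)^2=9). Sum = 225. MSE = 45.

45


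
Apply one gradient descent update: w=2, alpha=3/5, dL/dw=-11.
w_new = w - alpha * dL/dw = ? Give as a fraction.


w_new = 2 - 3/5 * -11 = 2 - -33/5 = 43/5.

43/5


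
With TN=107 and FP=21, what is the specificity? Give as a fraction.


Specificity = TN / (TN + FP) = 107 / 128 = 107/128.

107/128


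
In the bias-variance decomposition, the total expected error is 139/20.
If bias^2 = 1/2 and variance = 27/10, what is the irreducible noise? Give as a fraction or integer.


Total error = bias^2 + variance + irreducible noise. So irreducible noise = 139/20 - 1/2 - 27/10 = 15/4.

15/4


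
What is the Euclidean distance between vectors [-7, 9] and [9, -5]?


d = sqrt(sum of squared differences). (-7-9)^2=256, (9--5)^2=196. Sum = 452.

sqrt(452)


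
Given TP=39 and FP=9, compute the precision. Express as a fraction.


Precision = TP / (TP + FP) = 39 / 48 = 13/16.

13/16


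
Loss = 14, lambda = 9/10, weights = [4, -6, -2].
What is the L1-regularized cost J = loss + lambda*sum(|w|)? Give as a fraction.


L1 norm = sum(|w|) = 12. J = 14 + 9/10 * 12 = 124/5.

124/5


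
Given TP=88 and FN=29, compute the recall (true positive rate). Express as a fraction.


Recall = TP / (TP + FN) = 88 / 117 = 88/117.

88/117


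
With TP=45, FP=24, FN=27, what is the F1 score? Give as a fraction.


Precision = 45/69 = 15/23. Recall = 45/72 = 5/8. F1 = 2*P*R/(P+R) = 30/47.

30/47


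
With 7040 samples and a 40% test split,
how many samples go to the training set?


Test set = 7040 * 40% = 2816. Training set = 7040 - 2816 = 4224.

4224


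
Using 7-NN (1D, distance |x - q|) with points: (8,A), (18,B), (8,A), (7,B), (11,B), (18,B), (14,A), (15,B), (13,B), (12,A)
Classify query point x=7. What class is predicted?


Distances: |8-7|=1, |18-7|=11, |8-7|=1, |7-7|=0, |11-7|=4, |18-7|=11, |14-7|=7, |15-7|=8, |13-7|=6, |12-7|=5. 7 nearest: (7,B), (8,A), (8,A), (11,B), (12,A), (13,B), (14,A). Counts: {'B': 3, 'A': 4}. Majority class: A.

A


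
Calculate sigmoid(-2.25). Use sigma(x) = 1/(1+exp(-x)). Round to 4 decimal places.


sigma(-2.25) = 1/(1+e^(2.25)) = 1/(1+9.487736) = 1/10.487736 = 0.0953.

0.0953


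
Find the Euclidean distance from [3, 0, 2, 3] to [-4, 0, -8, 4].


d = sqrt(sum of squared differences). (3--4)^2=49, (0-0)^2=0, (2--8)^2=100, (3-4)^2=1. Sum = 150.

sqrt(150)


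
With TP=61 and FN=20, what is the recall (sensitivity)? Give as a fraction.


Recall = TP / (TP + FN) = 61 / 81 = 61/81.

61/81


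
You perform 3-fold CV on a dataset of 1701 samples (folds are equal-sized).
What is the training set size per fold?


Each validation fold has 1701/3 = 567 samples. Training set = 1701 - 567 = 1134.

1134
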